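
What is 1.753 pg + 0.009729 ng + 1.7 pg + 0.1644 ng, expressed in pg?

In pg:
  1.753 pg → 1.753
  0.009729 ng = 0.009729e3 pg = 9.729
  1.7 pg → 1.7
  0.1644 ng = 0.1644e3 pg = 164.4
Sum: 1.753 + 9.729 + 1.7 + 164.4 = 177.582

177.582 pg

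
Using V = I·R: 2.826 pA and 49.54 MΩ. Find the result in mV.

2.826e-12 × 49.54e6 = 140.00004e-6 V

0.14000004 mV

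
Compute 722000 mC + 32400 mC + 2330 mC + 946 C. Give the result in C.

In C:
  722000 mC = 722000e-3 C = 722
  32400 mC = 32400e-3 C = 32.4
  2330 mC = 2330e-3 C = 2.33
  946 C → 946
Sum: 722 + 32.4 + 2.33 + 946 = 1702.73

1702.73 C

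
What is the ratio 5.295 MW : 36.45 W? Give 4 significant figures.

145300

(5.295e6) / (36.45) = 0.14527e6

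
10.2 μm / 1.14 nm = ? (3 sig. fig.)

8950

(10.2 × 10⁻⁶) / (1.14 × 10⁻⁹) = 8.947 × 10³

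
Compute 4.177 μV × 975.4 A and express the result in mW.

4.177 × 10^-6 × 975.4 = 4074.2458 × 10^-6 W

4.0742458 mW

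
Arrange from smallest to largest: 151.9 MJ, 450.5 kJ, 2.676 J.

2.676 J < 450.5 kJ < 151.9 MJ

151.9 MJ = 151900000 J
450.5 kJ = 450500 J
2.676 J = 2.676 J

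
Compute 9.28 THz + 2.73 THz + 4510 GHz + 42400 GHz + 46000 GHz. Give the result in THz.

In THz:
  9.28 THz → 9.28
  2.73 THz → 2.73
  4510 GHz = 4510 × 10^-3 THz = 4.51
  42400 GHz = 42400 × 10^-3 THz = 42.4
  46000 GHz = 46000 × 10^-3 THz = 46
Sum: 9.28 + 2.73 + 4.51 + 42.4 + 46 = 104.92

104.92 THz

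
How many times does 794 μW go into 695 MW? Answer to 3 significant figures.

875000000000

(695 × 10^6) / (794 × 10^-6) = 0.8753 × 10^12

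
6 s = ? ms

(no prefix) = 1e0, milli = 1e-3; factor is 1e3.
6 × 1e3 = 6000

6000 ms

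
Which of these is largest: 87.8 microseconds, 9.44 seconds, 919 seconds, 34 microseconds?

919 seconds

87.8 microseconds = 0.0000878 seconds
9.44 seconds = 9.44 seconds
919 seconds = 919 seconds
34 microseconds = 0.000034 seconds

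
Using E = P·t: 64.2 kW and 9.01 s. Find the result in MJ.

0.578442 MJ

64.2e3 × 9.01 = 578.442e3 J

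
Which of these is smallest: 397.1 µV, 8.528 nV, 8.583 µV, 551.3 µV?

8.528 nV

397.1 µV = 0.0003971 V
8.528 nV = 0.000000008528 V
8.583 µV = 0.000008583 V
551.3 µV = 0.0005513 V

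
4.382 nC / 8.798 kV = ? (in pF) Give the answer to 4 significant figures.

(4.382e-9) / (8.798e3) = 0.498068e-12 F

0.4981 pF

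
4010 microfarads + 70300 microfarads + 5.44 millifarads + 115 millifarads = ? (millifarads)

194.75 millifarads

In millifarads:
  4010 microfarads = 4010 × 10⁻³ millifarads = 4.01
  70300 microfarads = 70300 × 10⁻³ millifarads = 70.3
  5.44 millifarads → 5.44
  115 millifarads → 115
Sum: 4.01 + 70.3 + 5.44 + 115 = 194.75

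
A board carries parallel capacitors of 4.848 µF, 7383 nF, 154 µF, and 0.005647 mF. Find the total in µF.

In µF:
  4.848 µF → 4.848
  7383 nF = 7383 × 10⁻³ µF = 7.383
  154 µF → 154
  0.005647 mF = 0.005647 × 10³ µF = 5.647
Sum: 4.848 + 7.383 + 154 + 5.647 = 171.878

171.878 µF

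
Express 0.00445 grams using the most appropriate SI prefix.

4.45 milligrams

= 4.45 × 10⁻³ grams; 10⁻³ is milli.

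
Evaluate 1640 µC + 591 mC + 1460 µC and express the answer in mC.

In mC:
  1640 µC = 1640 × 10⁻³ mC = 1.64
  591 mC → 591
  1460 µC = 1460 × 10⁻³ mC = 1.46
Sum: 1.64 + 591 + 1.46 = 594.1

594.1 mC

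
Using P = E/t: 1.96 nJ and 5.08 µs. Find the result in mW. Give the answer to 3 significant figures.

(1.96e-9) / (5.08e-6) = 0.38583e-3 W

0.386 mW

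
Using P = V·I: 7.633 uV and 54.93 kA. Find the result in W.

7.633e-6 × 54.93e3 = 419.28069e-3 W

0.41928069 W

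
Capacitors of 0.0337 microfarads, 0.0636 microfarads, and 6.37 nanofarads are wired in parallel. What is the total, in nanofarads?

In nanofarads:
  0.0337 microfarads = 0.0337e3 nanofarads = 33.7
  0.0636 microfarads = 0.0636e3 nanofarads = 63.6
  6.37 nanofarads → 6.37
Sum: 33.7 + 63.6 + 6.37 = 103.67

103.67 nanofarads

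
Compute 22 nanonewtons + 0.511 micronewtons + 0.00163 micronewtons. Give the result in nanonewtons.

534.63 nanonewtons

In nanonewtons:
  22 nanonewtons → 22
  0.511 micronewtons = 0.511e3 nanonewtons = 511
  0.00163 micronewtons = 0.00163e3 nanonewtons = 1.63
Sum: 22 + 511 + 1.63 = 534.63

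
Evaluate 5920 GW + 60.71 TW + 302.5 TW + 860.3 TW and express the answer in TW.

1229.43 TW

In TW:
  5920 GW = 5920e-3 TW = 5.92
  60.71 TW → 60.71
  302.5 TW → 302.5
  860.3 TW → 860.3
Sum: 5.92 + 60.71 + 302.5 + 860.3 = 1229.43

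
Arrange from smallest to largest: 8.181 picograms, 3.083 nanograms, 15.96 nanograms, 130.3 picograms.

8.181 picograms = 0.000000000008181 grams
3.083 nanograms = 0.000000003083 grams
15.96 nanograms = 0.00000001596 grams
130.3 picograms = 0.0000000001303 grams

8.181 picograms < 130.3 picograms < 3.083 nanograms < 15.96 nanograms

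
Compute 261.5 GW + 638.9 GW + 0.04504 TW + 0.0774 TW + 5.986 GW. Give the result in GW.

1028.826 GW

In GW:
  261.5 GW → 261.5
  638.9 GW → 638.9
  0.04504 TW = 0.04504 × 10³ GW = 45.04
  0.0774 TW = 0.0774 × 10³ GW = 77.4
  5.986 GW → 5.986
Sum: 261.5 + 638.9 + 45.04 + 77.4 + 5.986 = 1028.826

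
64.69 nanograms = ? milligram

0.00006469 milligrams

nano = 1e-9, milli = 1e-3; factor is 1e-6.
64.69 × 1e-6 = 0.00006469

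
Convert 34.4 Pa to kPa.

0.0344 kPa

(no prefix) = 10^0, kilo = 10^3; factor is 10^-3.
34.4 × 10^-3 = 0.0344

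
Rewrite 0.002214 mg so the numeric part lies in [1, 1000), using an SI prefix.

= 2.214e-6 g; 1e-6 is micro.

2.214 µg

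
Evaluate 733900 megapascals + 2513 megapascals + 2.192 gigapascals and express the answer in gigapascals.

In gigapascals:
  733900 megapascals = 733900 × 10⁻³ gigapascals = 733.9
  2513 megapascals = 2513 × 10⁻³ gigapascals = 2.513
  2.192 gigapascals → 2.192
Sum: 733.9 + 2.513 + 2.192 = 738.605

738.605 gigapascals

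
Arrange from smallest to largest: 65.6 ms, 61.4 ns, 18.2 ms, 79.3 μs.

61.4 ns < 79.3 μs < 18.2 ms < 65.6 ms

65.6 ms = 0.0656 s
61.4 ns = 0.0000000614 s
18.2 ms = 0.0182 s
79.3 μs = 0.0000793 s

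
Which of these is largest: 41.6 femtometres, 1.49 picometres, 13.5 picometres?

41.6 femtometres = 0.0000000000000416 metres
1.49 picometres = 0.00000000000149 metres
13.5 picometres = 0.0000000000135 metres

13.5 picometres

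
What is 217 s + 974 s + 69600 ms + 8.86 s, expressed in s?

In s:
  217 s → 217
  974 s → 974
  69600 ms = 69600 × 10^-3 s = 69.6
  8.86 s → 8.86
Sum: 217 + 974 + 69.6 + 8.86 = 1269.46

1269.46 s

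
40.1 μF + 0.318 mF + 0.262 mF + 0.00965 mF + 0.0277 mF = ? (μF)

657.45 μF

In μF:
  40.1 μF → 40.1
  0.318 mF = 0.318 × 10^3 μF = 318
  0.262 mF = 0.262 × 10^3 μF = 262
  0.00965 mF = 0.00965 × 10^3 μF = 9.65
  0.0277 mF = 0.0277 × 10^3 μF = 27.7
Sum: 40.1 + 318 + 262 + 9.65 + 27.7 = 657.45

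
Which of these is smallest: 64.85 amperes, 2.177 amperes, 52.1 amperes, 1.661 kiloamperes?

2.177 amperes

64.85 amperes = 64.85 amperes
2.177 amperes = 2.177 amperes
52.1 amperes = 52.1 amperes
1.661 kiloamperes = 1661 amperes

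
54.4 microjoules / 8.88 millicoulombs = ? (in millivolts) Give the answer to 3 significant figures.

(54.4 × 10⁻⁶) / (8.88 × 10⁻³) = 6.1261 × 10⁻³ V

6.13 millivolts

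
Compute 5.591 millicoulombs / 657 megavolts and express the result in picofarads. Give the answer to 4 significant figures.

(5.591e-3) / (657e6) = 0.00850989e-9 F

8.510 picofarads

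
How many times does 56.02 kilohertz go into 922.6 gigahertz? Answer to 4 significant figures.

16470000

(922.6 × 10⁹) / (56.02 × 10³) = 16.469 × 10⁶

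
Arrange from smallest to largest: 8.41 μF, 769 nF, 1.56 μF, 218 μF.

8.41 μF = 0.00000841 F
769 nF = 0.000000769 F
1.56 μF = 0.00000156 F
218 μF = 0.000218 F

769 nF < 1.56 μF < 8.41 μF < 218 μF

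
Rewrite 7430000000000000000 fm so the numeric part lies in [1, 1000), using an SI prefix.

7.43 km

= 7.43 × 10³ m; 10³ is kilo.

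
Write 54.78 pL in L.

pico = 10⁻¹², (no prefix) = 10⁰; factor is 10⁻¹².
54.78 × 10⁻¹² = 0.00000000005478

0.00000000005478 L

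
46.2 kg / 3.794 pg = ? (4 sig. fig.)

(46.2e3) / (3.794e-12) = 12.177e15

12180000000000000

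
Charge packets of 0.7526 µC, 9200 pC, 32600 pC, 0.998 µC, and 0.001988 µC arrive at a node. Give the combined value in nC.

1794.388 nC

In nC:
  0.7526 µC = 0.7526 × 10^3 nC = 752.6
  9200 pC = 9200 × 10^-3 nC = 9.2
  32600 pC = 32600 × 10^-3 nC = 32.6
  0.998 µC = 0.998 × 10^3 nC = 998
  0.001988 µC = 0.001988 × 10^3 nC = 1.988
Sum: 752.6 + 9.2 + 32.6 + 998 + 1.988 = 1794.388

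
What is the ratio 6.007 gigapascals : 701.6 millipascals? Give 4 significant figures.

(6.007 × 10⁹) / (701.6 × 10⁻³) = 0.0085619 × 10¹²

8562000000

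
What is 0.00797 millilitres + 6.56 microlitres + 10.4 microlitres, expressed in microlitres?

In microlitres:
  0.00797 millilitres = 0.00797 × 10³ microlitres = 7.97
  6.56 microlitres → 6.56
  10.4 microlitres → 10.4
Sum: 7.97 + 6.56 + 10.4 = 24.93

24.93 microlitres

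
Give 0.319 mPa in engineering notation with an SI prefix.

319 µPa

= 319 × 10⁻⁶ Pa; 10⁻⁶ is micro.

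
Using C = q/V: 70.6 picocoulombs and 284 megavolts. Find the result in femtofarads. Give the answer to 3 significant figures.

(70.6e-12) / (284e6) = 0.24859e-18 F

0.000249 femtofarads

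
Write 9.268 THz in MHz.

9268000 MHz

tera = 1e12, mega = 1e6; factor is 1e6.
9.268 × 1e6 = 9268000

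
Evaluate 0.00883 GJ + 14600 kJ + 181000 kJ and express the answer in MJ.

204.43 MJ

In MJ:
  0.00883 GJ = 0.00883 × 10³ MJ = 8.83
  14600 kJ = 14600 × 10⁻³ MJ = 14.6
  181000 kJ = 181000 × 10⁻³ MJ = 181
Sum: 8.83 + 14.6 + 181 = 204.43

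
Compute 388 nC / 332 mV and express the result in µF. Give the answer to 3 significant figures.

1.17 µF

(388e-9) / (332e-3) = 1.1687e-6 F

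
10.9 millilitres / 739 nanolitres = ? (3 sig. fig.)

(10.9 × 10^-3) / (739 × 10^-9) = 0.01475 × 10^6

14700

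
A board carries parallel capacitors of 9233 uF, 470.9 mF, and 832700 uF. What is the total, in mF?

In mF:
  9233 uF = 9233 × 10⁻³ mF = 9.233
  470.9 mF → 470.9
  832700 uF = 832700 × 10⁻³ mF = 832.7
Sum: 9.233 + 470.9 + 832.7 = 1312.833

1312.833 mF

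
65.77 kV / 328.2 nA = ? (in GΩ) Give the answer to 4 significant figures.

(65.77 × 10³) / (328.2 × 10⁻⁹) = 0.200396 × 10¹² Ω

200.4 GΩ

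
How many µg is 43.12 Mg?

43120000000000 µg

mega = 1e6, micro = 1e-6; factor is 1e12.
43.12 × 1e12 = 43120000000000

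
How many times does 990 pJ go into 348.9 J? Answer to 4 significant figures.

(348.9) / (990e-12) = 0.35242e12

352400000000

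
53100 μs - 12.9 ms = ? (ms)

In ms:
  53100 μs = 53100 × 10⁻³ ms = 53.1
  12.9 ms → 12.9
Difference: 53.1 - 12.9 = 40.2

40.2 ms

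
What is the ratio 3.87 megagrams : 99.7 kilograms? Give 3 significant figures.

(3.87e6) / (99.7e3) = 0.03882e3

38.8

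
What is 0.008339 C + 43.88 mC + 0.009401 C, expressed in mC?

In mC:
  0.008339 C = 0.008339 × 10³ mC = 8.339
  43.88 mC → 43.88
  0.009401 C = 0.009401 × 10³ mC = 9.401
Sum: 8.339 + 43.88 + 9.401 = 61.62

61.62 mC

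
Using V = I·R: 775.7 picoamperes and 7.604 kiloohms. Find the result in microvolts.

5.8984228 microvolts

775.7 × 10⁻¹² × 7.604 × 10³ = 5898.4228 × 10⁻⁹ V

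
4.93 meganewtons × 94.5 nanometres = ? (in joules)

0.465885 joules

4.93e6 × 94.5e-9 = 465.885e-3 J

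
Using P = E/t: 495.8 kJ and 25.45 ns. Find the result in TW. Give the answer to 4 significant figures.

(495.8 × 10³) / (25.45 × 10⁻⁹) = 19.4813 × 10¹² W

19.48 TW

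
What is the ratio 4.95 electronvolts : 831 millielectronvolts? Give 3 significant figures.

5.96

(4.95) / (831 × 10⁻³) = 0.005957 × 10³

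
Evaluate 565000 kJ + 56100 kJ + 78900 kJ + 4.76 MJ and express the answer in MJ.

704.76 MJ

In MJ:
  565000 kJ = 565000 × 10⁻³ MJ = 565
  56100 kJ = 56100 × 10⁻³ MJ = 56.1
  78900 kJ = 78900 × 10⁻³ MJ = 78.9
  4.76 MJ → 4.76
Sum: 565 + 56.1 + 78.9 + 4.76 = 704.76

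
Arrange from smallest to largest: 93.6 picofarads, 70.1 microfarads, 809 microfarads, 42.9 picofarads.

42.9 picofarads < 93.6 picofarads < 70.1 microfarads < 809 microfarads

93.6 picofarads = 0.0000000000936 farads
70.1 microfarads = 0.0000701 farads
809 microfarads = 0.000809 farads
42.9 picofarads = 0.0000000000429 farads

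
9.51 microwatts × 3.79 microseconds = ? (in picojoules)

36.0429 picojoules

9.51 × 10^-6 × 3.79 × 10^-6 = 36.0429 × 10^-12 J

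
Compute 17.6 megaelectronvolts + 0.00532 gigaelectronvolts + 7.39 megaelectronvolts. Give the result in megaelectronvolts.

In megaelectronvolts:
  17.6 megaelectronvolts → 17.6
  0.00532 gigaelectronvolts = 0.00532 × 10³ megaelectronvolts = 5.32
  7.39 megaelectronvolts → 7.39
Sum: 17.6 + 5.32 + 7.39 = 30.31

30.31 megaelectronvolts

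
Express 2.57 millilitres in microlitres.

2570 microlitres

milli = 1e-3, micro = 1e-6; factor is 1e3.
2.57 × 1e3 = 2570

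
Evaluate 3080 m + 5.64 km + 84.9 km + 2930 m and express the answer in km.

In km:
  3080 m = 3080e-3 km = 3.08
  5.64 km → 5.64
  84.9 km → 84.9
  2930 m = 2930e-3 km = 2.93
Sum: 3.08 + 5.64 + 84.9 + 2.93 = 96.55

96.55 km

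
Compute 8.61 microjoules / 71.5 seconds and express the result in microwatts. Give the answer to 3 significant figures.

(8.61 × 10⁻⁶) / (71.5) = 0.12042 × 10⁻⁶ W

0.120 microwatts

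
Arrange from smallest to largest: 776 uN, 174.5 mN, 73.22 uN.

776 uN = 0.000776 N
174.5 mN = 0.1745 N
73.22 uN = 0.00007322 N

73.22 uN < 776 uN < 174.5 mN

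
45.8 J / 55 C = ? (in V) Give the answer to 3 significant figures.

0.833 V

(45.8) / (55) = 0.83273 V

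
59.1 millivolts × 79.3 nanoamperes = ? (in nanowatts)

59.1e-3 × 79.3e-9 = 4686.63e-12 W

4.68663 nanowatts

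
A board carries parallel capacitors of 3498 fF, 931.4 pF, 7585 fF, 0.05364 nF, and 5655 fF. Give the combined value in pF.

1001.778 pF

In pF:
  3498 fF = 3498 × 10⁻³ pF = 3.498
  931.4 pF → 931.4
  7585 fF = 7585 × 10⁻³ pF = 7.585
  0.05364 nF = 0.05364 × 10³ pF = 53.64
  5655 fF = 5655 × 10⁻³ pF = 5.655
Sum: 3.498 + 931.4 + 7.585 + 53.64 + 5.655 = 1001.778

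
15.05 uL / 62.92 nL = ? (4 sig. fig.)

239.2

(15.05 × 10^-6) / (62.92 × 10^-9) = 0.23919 × 10^3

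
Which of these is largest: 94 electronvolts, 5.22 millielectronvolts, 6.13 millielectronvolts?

94 electronvolts = 94 electronvolts
5.22 millielectronvolts = 0.00522 electronvolts
6.13 millielectronvolts = 0.00613 electronvolts

94 electronvolts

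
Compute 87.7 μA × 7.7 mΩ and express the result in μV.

87.7 × 10^-6 × 7.7 × 10^-3 = 675.29 × 10^-9 V

0.67529 μV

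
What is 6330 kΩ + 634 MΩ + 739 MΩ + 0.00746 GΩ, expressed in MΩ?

1386.79 MΩ

In MΩ:
  6330 kΩ = 6330e-3 MΩ = 6.33
  634 MΩ → 634
  739 MΩ → 739
  0.00746 GΩ = 0.00746e3 MΩ = 7.46
Sum: 6.33 + 634 + 739 + 7.46 = 1386.79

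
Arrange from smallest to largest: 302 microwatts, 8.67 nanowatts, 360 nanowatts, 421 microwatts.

8.67 nanowatts < 360 nanowatts < 302 microwatts < 421 microwatts

302 microwatts = 0.000302 watts
8.67 nanowatts = 0.00000000867 watts
360 nanowatts = 0.00000036 watts
421 microwatts = 0.000421 watts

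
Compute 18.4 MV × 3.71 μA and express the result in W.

68.264 W

18.4 × 10⁶ × 3.71 × 10⁻⁶ = 68.264 W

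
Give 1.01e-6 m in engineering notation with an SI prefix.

1.01 um

= 1.01e-6 m; 1e-6 is micro.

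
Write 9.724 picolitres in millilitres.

0.000000009724 millilitres

pico = 1e-12, milli = 1e-3; factor is 1e-9.
9.724 × 1e-9 = 0.000000009724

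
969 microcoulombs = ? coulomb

micro = 1e-6, (no prefix) = 1e0; factor is 1e-6.
969 × 1e-6 = 0.000969

0.000969 coulombs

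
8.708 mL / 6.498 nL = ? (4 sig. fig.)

1340000

(8.708 × 10^-3) / (6.498 × 10^-9) = 1.3401 × 10^6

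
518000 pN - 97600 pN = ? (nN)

420.4 nN

In nN:
  518000 pN = 518000 × 10⁻³ nN = 518
  97600 pN = 97600 × 10⁻³ nN = 97.6
Difference: 518 - 97.6 = 420.4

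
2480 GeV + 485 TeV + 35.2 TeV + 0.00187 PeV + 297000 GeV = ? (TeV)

In TeV:
  2480 GeV = 2480 × 10⁻³ TeV = 2.48
  485 TeV → 485
  35.2 TeV → 35.2
  0.00187 PeV = 0.00187 × 10³ TeV = 1.87
  297000 GeV = 297000 × 10⁻³ TeV = 297
Sum: 2.48 + 485 + 35.2 + 1.87 + 297 = 821.55

821.55 TeV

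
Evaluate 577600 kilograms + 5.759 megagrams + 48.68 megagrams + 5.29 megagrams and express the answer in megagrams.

In megagrams:
  577600 kilograms = 577600 × 10^-3 megagrams = 577.6
  5.759 megagrams → 5.759
  48.68 megagrams → 48.68
  5.29 megagrams → 5.29
Sum: 577.6 + 5.759 + 48.68 + 5.29 = 637.329

637.329 megagrams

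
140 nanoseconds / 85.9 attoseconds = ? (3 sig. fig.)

1630000000

(140 × 10⁻⁹) / (85.9 × 10⁻¹⁸) = 1.63 × 10⁹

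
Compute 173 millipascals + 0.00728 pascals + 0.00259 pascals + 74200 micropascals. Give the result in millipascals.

257.07 millipascals

In millipascals:
  173 millipascals → 173
  0.00728 pascals = 0.00728e3 millipascals = 7.28
  0.00259 pascals = 0.00259e3 millipascals = 2.59
  74200 micropascals = 74200e-3 millipascals = 74.2
Sum: 173 + 7.28 + 2.59 + 74.2 = 257.07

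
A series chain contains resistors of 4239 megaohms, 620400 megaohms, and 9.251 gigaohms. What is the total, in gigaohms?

633.89 gigaohms

In gigaohms:
  4239 megaohms = 4239 × 10^-3 gigaohms = 4.239
  620400 megaohms = 620400 × 10^-3 gigaohms = 620.4
  9.251 gigaohms → 9.251
Sum: 4.239 + 620.4 + 9.251 = 633.89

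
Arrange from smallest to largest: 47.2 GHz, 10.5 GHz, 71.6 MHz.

71.6 MHz < 10.5 GHz < 47.2 GHz

47.2 GHz = 47200000000 Hz
10.5 GHz = 10500000000 Hz
71.6 MHz = 71600000 Hz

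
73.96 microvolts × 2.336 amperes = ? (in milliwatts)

0.17277056 milliwatts

73.96 × 10^-6 × 2.336 = 172.77056 × 10^-6 W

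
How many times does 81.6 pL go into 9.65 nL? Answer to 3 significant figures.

118

(9.65 × 10^-9) / (81.6 × 10^-12) = 0.1183 × 10^3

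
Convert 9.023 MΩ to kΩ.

mega = 10⁶, kilo = 10³; factor is 10³.
9.023 × 10³ = 9023

9023 kΩ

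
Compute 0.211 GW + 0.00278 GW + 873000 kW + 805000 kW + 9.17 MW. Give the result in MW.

1900.95 MW

In MW:
  0.211 GW = 0.211e3 MW = 211
  0.00278 GW = 0.00278e3 MW = 2.78
  873000 kW = 873000e-3 MW = 873
  805000 kW = 805000e-3 MW = 805
  9.17 MW → 9.17
Sum: 211 + 2.78 + 873 + 805 + 9.17 = 1900.95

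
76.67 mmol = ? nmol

76670000 nmol

milli = 10^-3, nano = 10^-9; factor is 10^6.
76.67 × 10^6 = 76670000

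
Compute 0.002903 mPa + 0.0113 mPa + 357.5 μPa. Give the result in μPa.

In μPa:
  0.002903 mPa = 0.002903 × 10^3 μPa = 2.903
  0.0113 mPa = 0.0113 × 10^3 μPa = 11.3
  357.5 μPa → 357.5
Sum: 2.903 + 11.3 + 357.5 = 371.703

371.703 μPa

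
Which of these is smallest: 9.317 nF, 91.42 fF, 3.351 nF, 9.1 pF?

91.42 fF

9.317 nF = 0.000000009317 F
91.42 fF = 0.00000000000009142 F
3.351 nF = 0.000000003351 F
9.1 pF = 0.0000000000091 F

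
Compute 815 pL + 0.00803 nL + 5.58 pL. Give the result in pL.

828.61 pL

In pL:
  815 pL → 815
  0.00803 nL = 0.00803 × 10^3 pL = 8.03
  5.58 pL → 5.58
Sum: 815 + 8.03 + 5.58 = 828.61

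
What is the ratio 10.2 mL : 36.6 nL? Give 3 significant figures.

(10.2 × 10⁻³) / (36.6 × 10⁻⁹) = 0.2787 × 10⁶

279000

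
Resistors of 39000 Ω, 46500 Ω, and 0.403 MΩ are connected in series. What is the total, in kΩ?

In kΩ:
  39000 Ω = 39000 × 10^-3 kΩ = 39
  46500 Ω = 46500 × 10^-3 kΩ = 46.5
  0.403 MΩ = 0.403 × 10^3 kΩ = 403
Sum: 39 + 46.5 + 403 = 488.5

488.5 kΩ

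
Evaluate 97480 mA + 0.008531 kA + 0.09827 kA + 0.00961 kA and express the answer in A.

In A:
  97480 mA = 97480 × 10⁻³ A = 97.48
  0.008531 kA = 0.008531 × 10³ A = 8.531
  0.09827 kA = 0.09827 × 10³ A = 98.27
  0.00961 kA = 0.00961 × 10³ A = 9.61
Sum: 97.48 + 8.531 + 98.27 + 9.61 = 213.891

213.891 A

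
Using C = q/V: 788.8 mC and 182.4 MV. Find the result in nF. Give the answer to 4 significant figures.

4.325 nF

(788.8 × 10^-3) / (182.4 × 10^6) = 4.32456 × 10^-9 F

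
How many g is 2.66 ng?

0.00000000266 g

nano = 10⁻⁹, (no prefix) = 10⁰; factor is 10⁻⁹.
2.66 × 10⁻⁹ = 0.00000000266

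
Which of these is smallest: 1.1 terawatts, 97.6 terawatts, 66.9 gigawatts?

1.1 terawatts = 1100000000000 watts
97.6 terawatts = 97600000000000 watts
66.9 gigawatts = 66900000000 watts

66.9 gigawatts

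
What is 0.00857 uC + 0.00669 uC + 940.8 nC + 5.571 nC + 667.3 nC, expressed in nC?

In nC:
  0.00857 uC = 0.00857 × 10³ nC = 8.57
  0.00669 uC = 0.00669 × 10³ nC = 6.69
  940.8 nC → 940.8
  5.571 nC → 5.571
  667.3 nC → 667.3
Sum: 8.57 + 6.69 + 940.8 + 5.571 + 667.3 = 1628.931

1628.931 nC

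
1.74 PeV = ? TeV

peta = 1e15, tera = 1e12; factor is 1e3.
1.74 × 1e3 = 1740

1740 TeV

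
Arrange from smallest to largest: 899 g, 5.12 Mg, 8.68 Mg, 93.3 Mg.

899 g < 5.12 Mg < 8.68 Mg < 93.3 Mg

899 g = 899 g
5.12 Mg = 5120000 g
8.68 Mg = 8680000 g
93.3 Mg = 93300000 g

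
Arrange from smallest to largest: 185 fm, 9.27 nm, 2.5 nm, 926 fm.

185 fm < 926 fm < 2.5 nm < 9.27 nm

185 fm = 0.000000000000185 m
9.27 nm = 0.00000000927 m
2.5 nm = 0.0000000025 m
926 fm = 0.000000000000926 m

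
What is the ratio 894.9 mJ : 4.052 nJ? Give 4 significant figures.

(894.9 × 10^-3) / (4.052 × 10^-9) = 220.85 × 10^6

220900000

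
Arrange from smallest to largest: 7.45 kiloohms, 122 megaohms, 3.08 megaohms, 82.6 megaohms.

7.45 kiloohms < 3.08 megaohms < 82.6 megaohms < 122 megaohms

7.45 kiloohms = 7450 ohms
122 megaohms = 122000000 ohms
3.08 megaohms = 3080000 ohms
82.6 megaohms = 82600000 ohms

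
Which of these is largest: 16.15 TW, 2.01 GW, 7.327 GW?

16.15 TW

16.15 TW = 16150000000000 W
2.01 GW = 2010000000 W
7.327 GW = 7327000000 W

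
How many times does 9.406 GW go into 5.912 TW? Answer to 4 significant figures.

(5.912 × 10^12) / (9.406 × 10^9) = 0.62853 × 10^3

628.5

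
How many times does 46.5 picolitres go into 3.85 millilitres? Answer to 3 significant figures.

(3.85 × 10⁻³) / (46.5 × 10⁻¹²) = 0.0828 × 10⁹

82800000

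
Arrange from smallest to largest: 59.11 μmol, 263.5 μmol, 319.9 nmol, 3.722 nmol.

3.722 nmol < 319.9 nmol < 59.11 μmol < 263.5 μmol

59.11 μmol = 0.00005911 mol
263.5 μmol = 0.0002635 mol
319.9 nmol = 0.0000003199 mol
3.722 nmol = 0.000000003722 mol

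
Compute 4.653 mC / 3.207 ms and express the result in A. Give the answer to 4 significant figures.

1.451 A

(4.653 × 10⁻³) / (3.207 × 10⁻³) = 1.45089 A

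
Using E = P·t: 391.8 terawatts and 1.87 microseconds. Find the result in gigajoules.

0.732666 gigajoules

391.8e12 × 1.87e-6 = 732.666e6 J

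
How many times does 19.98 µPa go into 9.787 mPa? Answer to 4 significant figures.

(9.787 × 10⁻³) / (19.98 × 10⁻⁶) = 0.48984 × 10³

489.8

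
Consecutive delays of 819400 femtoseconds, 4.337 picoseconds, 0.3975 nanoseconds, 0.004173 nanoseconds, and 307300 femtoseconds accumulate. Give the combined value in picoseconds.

1532.71 picoseconds

In picoseconds:
  819400 femtoseconds = 819400 × 10⁻³ picoseconds = 819.4
  4.337 picoseconds → 4.337
  0.3975 nanoseconds = 0.3975 × 10³ picoseconds = 397.5
  0.004173 nanoseconds = 0.004173 × 10³ picoseconds = 4.173
  307300 femtoseconds = 307300 × 10⁻³ picoseconds = 307.3
Sum: 819.4 + 4.337 + 397.5 + 4.173 + 307.3 = 1532.71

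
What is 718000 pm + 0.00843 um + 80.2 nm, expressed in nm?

806.63 nm

In nm:
  718000 pm = 718000 × 10^-3 nm = 718
  0.00843 um = 0.00843 × 10^3 nm = 8.43
  80.2 nm → 80.2
Sum: 718 + 8.43 + 80.2 = 806.63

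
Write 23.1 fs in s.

femto = 10⁻¹⁵, (no prefix) = 10⁰; factor is 10⁻¹⁵.
23.1 × 10⁻¹⁵ = 0.0000000000000231

0.0000000000000231 s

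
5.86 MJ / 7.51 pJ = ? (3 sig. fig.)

(5.86 × 10^6) / (7.51 × 10^-12) = 0.7803 × 10^18

780000000000000000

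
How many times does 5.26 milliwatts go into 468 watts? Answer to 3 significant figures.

89000

(468) / (5.26 × 10⁻³) = 88.97 × 10³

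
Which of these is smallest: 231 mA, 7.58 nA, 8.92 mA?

231 mA = 0.231 A
7.58 nA = 0.00000000758 A
8.92 mA = 0.00892 A

7.58 nA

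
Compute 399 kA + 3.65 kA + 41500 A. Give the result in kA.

In kA:
  399 kA → 399
  3.65 kA → 3.65
  41500 A = 41500 × 10⁻³ kA = 41.5
Sum: 399 + 3.65 + 41.5 = 444.15

444.15 kA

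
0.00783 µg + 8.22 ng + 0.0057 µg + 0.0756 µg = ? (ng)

In ng:
  0.00783 µg = 0.00783e3 ng = 7.83
  8.22 ng → 8.22
  0.0057 µg = 0.0057e3 ng = 5.7
  0.0756 µg = 0.0756e3 ng = 75.6
Sum: 7.83 + 8.22 + 5.7 + 75.6 = 97.35

97.35 ng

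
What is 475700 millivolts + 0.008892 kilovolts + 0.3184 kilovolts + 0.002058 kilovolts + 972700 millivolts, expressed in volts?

In volts:
  475700 millivolts = 475700e-3 volts = 475.7
  0.008892 kilovolts = 0.008892e3 volts = 8.892
  0.3184 kilovolts = 0.3184e3 volts = 318.4
  0.002058 kilovolts = 0.002058e3 volts = 2.058
  972700 millivolts = 972700e-3 volts = 972.7
Sum: 475.7 + 8.892 + 318.4 + 2.058 + 972.7 = 1777.75

1777.75 volts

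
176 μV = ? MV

micro = 1e-6, mega = 1e6; factor is 1e-12.
176 × 1e-12 = 0.000000000176

0.000000000176 MV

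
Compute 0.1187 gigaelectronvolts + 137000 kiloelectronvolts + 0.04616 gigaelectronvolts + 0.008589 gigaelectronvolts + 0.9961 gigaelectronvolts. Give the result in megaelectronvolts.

1306.549 megaelectronvolts

In megaelectronvolts:
  0.1187 gigaelectronvolts = 0.1187 × 10³ megaelectronvolts = 118.7
  137000 kiloelectronvolts = 137000 × 10⁻³ megaelectronvolts = 137
  0.04616 gigaelectronvolts = 0.04616 × 10³ megaelectronvolts = 46.16
  0.008589 gigaelectronvolts = 0.008589 × 10³ megaelectronvolts = 8.589
  0.9961 gigaelectronvolts = 0.9961 × 10³ megaelectronvolts = 996.1
Sum: 118.7 + 137 + 46.16 + 8.589 + 996.1 = 1306.549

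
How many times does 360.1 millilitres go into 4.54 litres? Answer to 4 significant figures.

12.61

(4.54) / (360.1 × 10⁻³) = 0.012608 × 10³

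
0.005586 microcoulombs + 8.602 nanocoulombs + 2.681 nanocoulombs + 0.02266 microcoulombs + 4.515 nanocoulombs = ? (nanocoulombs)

In nanocoulombs:
  0.005586 microcoulombs = 0.005586 × 10^3 nanocoulombs = 5.586
  8.602 nanocoulombs → 8.602
  2.681 nanocoulombs → 2.681
  0.02266 microcoulombs = 0.02266 × 10^3 nanocoulombs = 22.66
  4.515 nanocoulombs → 4.515
Sum: 5.586 + 8.602 + 2.681 + 22.66 + 4.515 = 44.044

44.044 nanocoulombs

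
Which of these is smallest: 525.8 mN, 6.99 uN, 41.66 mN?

6.99 uN

525.8 mN = 0.5258 N
6.99 uN = 0.00000699 N
41.66 mN = 0.04166 N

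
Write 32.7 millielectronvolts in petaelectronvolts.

milli = 10⁻³, peta = 10¹⁵; factor is 10⁻¹⁸.
32.7 × 10⁻¹⁸ = 0.0000000000000000327

0.0000000000000000327 petaelectronvolts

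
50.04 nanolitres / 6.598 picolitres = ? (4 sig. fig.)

7584

(50.04e-9) / (6.598e-12) = 7.5841e3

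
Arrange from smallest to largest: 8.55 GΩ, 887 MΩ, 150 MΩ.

8.55 GΩ = 8550000000 Ω
887 MΩ = 887000000 Ω
150 MΩ = 150000000 Ω

150 MΩ < 887 MΩ < 8.55 GΩ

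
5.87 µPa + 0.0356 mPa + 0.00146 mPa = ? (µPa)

42.93 µPa

In µPa:
  5.87 µPa → 5.87
  0.0356 mPa = 0.0356 × 10^3 µPa = 35.6
  0.00146 mPa = 0.00146 × 10^3 µPa = 1.46
Sum: 5.87 + 35.6 + 1.46 = 42.93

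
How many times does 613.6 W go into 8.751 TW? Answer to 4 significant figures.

14260000000

(8.751 × 10¹²) / (613.6) = 0.014262 × 10¹²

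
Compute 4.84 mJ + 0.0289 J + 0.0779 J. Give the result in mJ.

111.64 mJ

In mJ:
  4.84 mJ → 4.84
  0.0289 J = 0.0289 × 10³ mJ = 28.9
  0.0779 J = 0.0779 × 10³ mJ = 77.9
Sum: 4.84 + 28.9 + 77.9 = 111.64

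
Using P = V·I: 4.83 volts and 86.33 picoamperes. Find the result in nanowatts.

4.83 × 86.33 × 10⁻¹² = 416.9739 × 10⁻¹² W

0.4169739 nanowatts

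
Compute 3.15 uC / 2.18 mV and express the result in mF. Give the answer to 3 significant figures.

1.44 mF

(3.15 × 10⁻⁶) / (2.18 × 10⁻³) = 1.445 × 10⁻³ F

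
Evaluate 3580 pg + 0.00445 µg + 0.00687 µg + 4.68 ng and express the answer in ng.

In ng:
  3580 pg = 3580e-3 ng = 3.58
  0.00445 µg = 0.00445e3 ng = 4.45
  0.00687 µg = 0.00687e3 ng = 6.87
  4.68 ng → 4.68
Sum: 3.58 + 4.45 + 6.87 + 4.68 = 19.58

19.58 ng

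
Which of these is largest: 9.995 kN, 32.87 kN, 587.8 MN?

587.8 MN

9.995 kN = 9995 N
32.87 kN = 32870 N
587.8 MN = 587800000 N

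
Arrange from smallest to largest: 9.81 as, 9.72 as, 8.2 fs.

9.72 as < 9.81 as < 8.2 fs

9.81 as = 0.00000000000000000981 s
9.72 as = 0.00000000000000000972 s
8.2 fs = 0.0000000000000082 s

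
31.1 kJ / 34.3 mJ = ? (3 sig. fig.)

907000

(31.1e3) / (34.3e-3) = 0.9067e6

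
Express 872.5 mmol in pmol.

872500000000 pmol

milli = 10⁻³, pico = 10⁻¹²; factor is 10⁹.
872.5 × 10⁹ = 872500000000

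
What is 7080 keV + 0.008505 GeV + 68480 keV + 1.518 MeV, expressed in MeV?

85.583 MeV

In MeV:
  7080 keV = 7080 × 10⁻³ MeV = 7.08
  0.008505 GeV = 0.008505 × 10³ MeV = 8.505
  68480 keV = 68480 × 10⁻³ MeV = 68.48
  1.518 MeV → 1.518
Sum: 7.08 + 8.505 + 68.48 + 1.518 = 85.583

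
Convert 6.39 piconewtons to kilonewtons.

0.00000000000000639 kilonewtons

pico = 10^-12, kilo = 10^3; factor is 10^-15.
6.39 × 10^-15 = 0.00000000000000639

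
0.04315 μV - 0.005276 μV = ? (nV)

37.874 nV

In nV:
  0.04315 μV = 0.04315 × 10³ nV = 43.15
  0.005276 μV = 0.005276 × 10³ nV = 5.276
Difference: 43.15 - 5.276 = 37.874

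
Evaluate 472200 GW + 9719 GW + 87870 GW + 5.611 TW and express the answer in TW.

575.4 TW

In TW:
  472200 GW = 472200 × 10⁻³ TW = 472.2
  9719 GW = 9719 × 10⁻³ TW = 9.719
  87870 GW = 87870 × 10⁻³ TW = 87.87
  5.611 TW → 5.611
Sum: 472.2 + 9.719 + 87.87 + 5.611 = 575.4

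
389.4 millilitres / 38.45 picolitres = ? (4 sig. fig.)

10130000000

(389.4 × 10^-3) / (38.45 × 10^-12) = 10.127 × 10^9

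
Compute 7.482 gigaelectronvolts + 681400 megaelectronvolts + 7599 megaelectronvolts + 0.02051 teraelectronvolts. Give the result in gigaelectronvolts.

716.991 gigaelectronvolts

In gigaelectronvolts:
  7.482 gigaelectronvolts → 7.482
  681400 megaelectronvolts = 681400 × 10⁻³ gigaelectronvolts = 681.4
  7599 megaelectronvolts = 7599 × 10⁻³ gigaelectronvolts = 7.599
  0.02051 teraelectronvolts = 0.02051 × 10³ gigaelectronvolts = 20.51
Sum: 7.482 + 681.4 + 7.599 + 20.51 = 716.991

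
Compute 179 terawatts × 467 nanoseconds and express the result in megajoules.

83.593 megajoules

179e12 × 467e-9 = 83593e3 J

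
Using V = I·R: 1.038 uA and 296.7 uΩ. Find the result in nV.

0.3079746 nV

1.038e-6 × 296.7e-6 = 307.9746e-12 V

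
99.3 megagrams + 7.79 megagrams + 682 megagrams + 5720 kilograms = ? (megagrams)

794.81 megagrams

In megagrams:
  99.3 megagrams → 99.3
  7.79 megagrams → 7.79
  682 megagrams → 682
  5720 kilograms = 5720 × 10⁻³ megagrams = 5.72
Sum: 99.3 + 7.79 + 682 + 5.72 = 794.81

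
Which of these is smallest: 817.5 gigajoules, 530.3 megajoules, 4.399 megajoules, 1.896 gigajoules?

817.5 gigajoules = 817500000000 joules
530.3 megajoules = 530300000 joules
4.399 megajoules = 4399000 joules
1.896 gigajoules = 1896000000 joules

4.399 megajoules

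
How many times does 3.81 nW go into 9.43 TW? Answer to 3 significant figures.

2480000000000000000000

(9.43 × 10^12) / (3.81 × 10^-9) = 2.475 × 10^21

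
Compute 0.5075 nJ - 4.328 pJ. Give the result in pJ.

In pJ:
  0.5075 nJ = 0.5075 × 10³ pJ = 507.5
  4.328 pJ → 4.328
Difference: 507.5 - 4.328 = 503.172

503.172 pJ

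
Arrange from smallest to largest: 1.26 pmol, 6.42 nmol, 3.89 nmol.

1.26 pmol < 3.89 nmol < 6.42 nmol

1.26 pmol = 0.00000000000126 mol
6.42 nmol = 0.00000000642 mol
3.89 nmol = 0.00000000389 mol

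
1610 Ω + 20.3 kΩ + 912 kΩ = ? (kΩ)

933.91 kΩ

In kΩ:
  1610 Ω = 1610 × 10^-3 kΩ = 1.61
  20.3 kΩ → 20.3
  912 kΩ → 912
Sum: 1.61 + 20.3 + 912 = 933.91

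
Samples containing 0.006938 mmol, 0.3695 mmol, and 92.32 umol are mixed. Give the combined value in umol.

468.758 umol

In umol:
  0.006938 mmol = 0.006938 × 10³ umol = 6.938
  0.3695 mmol = 0.3695 × 10³ umol = 369.5
  92.32 umol → 92.32
Sum: 6.938 + 369.5 + 92.32 = 468.758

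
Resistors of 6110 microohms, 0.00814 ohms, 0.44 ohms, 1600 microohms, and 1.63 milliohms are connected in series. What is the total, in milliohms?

457.48 milliohms

In milliohms:
  6110 microohms = 6110e-3 milliohms = 6.11
  0.00814 ohms = 0.00814e3 milliohms = 8.14
  0.44 ohms = 0.44e3 milliohms = 440
  1600 microohms = 1600e-3 milliohms = 1.6
  1.63 milliohms → 1.63
Sum: 6.11 + 8.14 + 440 + 1.6 + 1.63 = 457.48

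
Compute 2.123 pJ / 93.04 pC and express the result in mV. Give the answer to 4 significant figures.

22.82 mV

(2.123 × 10^-12) / (93.04 × 10^-12) = 0.0228181 V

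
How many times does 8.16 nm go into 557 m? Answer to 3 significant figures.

(557) / (8.16 × 10^-9) = 68.26 × 10^9

68300000000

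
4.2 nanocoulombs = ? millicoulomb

nano = 10⁻⁹, milli = 10⁻³; factor is 10⁻⁶.
4.2 × 10⁻⁶ = 0.0000042

0.0000042 millicoulombs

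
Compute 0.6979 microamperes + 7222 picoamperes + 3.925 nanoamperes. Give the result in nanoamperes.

709.047 nanoamperes

In nanoamperes:
  0.6979 microamperes = 0.6979 × 10³ nanoamperes = 697.9
  7222 picoamperes = 7222 × 10⁻³ nanoamperes = 7.222
  3.925 nanoamperes → 3.925
Sum: 697.9 + 7.222 + 3.925 = 709.047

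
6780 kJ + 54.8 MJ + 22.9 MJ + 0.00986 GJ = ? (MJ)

In MJ:
  6780 kJ = 6780 × 10⁻³ MJ = 6.78
  54.8 MJ → 54.8
  22.9 MJ → 22.9
  0.00986 GJ = 0.00986 × 10³ MJ = 9.86
Sum: 6.78 + 54.8 + 22.9 + 9.86 = 94.34

94.34 MJ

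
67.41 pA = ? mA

pico = 1e-12, milli = 1e-3; factor is 1e-9.
67.41 × 1e-9 = 0.00000006741

0.00000006741 mA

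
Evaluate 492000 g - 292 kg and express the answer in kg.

In kg:
  492000 g = 492000e-3 kg = 492
  292 kg → 292
Difference: 492 - 292 = 200

200 kg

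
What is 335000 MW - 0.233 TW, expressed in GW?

102 GW

In GW:
  335000 MW = 335000e-3 GW = 335
  0.233 TW = 0.233e3 GW = 233
Difference: 335 - 233 = 102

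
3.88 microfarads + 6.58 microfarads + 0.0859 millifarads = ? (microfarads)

In microfarads:
  3.88 microfarads → 3.88
  6.58 microfarads → 6.58
  0.0859 millifarads = 0.0859 × 10^3 microfarads = 85.9
Sum: 3.88 + 6.58 + 85.9 = 96.36

96.36 microfarads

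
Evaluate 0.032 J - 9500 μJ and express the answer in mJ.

22.5 mJ

In mJ:
  0.032 J = 0.032 × 10³ mJ = 32
  9500 μJ = 9500 × 10⁻³ mJ = 9.5
Difference: 32 - 9.5 = 22.5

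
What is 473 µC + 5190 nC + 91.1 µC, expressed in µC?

In µC:
  473 µC → 473
  5190 nC = 5190 × 10^-3 µC = 5.19
  91.1 µC → 91.1
Sum: 473 + 5.19 + 91.1 = 569.29

569.29 µC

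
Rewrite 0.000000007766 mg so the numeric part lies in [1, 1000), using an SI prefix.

7.766 pg

= 7.766e-12 g; 1e-12 is pico.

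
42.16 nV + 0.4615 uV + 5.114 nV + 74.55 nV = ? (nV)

583.324 nV

In nV:
  42.16 nV → 42.16
  0.4615 uV = 0.4615 × 10³ nV = 461.5
  5.114 nV → 5.114
  74.55 nV → 74.55
Sum: 42.16 + 461.5 + 5.114 + 74.55 = 583.324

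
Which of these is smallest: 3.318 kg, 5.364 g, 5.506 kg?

5.364 g

3.318 kg = 3318 g
5.364 g = 5.364 g
5.506 kg = 5506 g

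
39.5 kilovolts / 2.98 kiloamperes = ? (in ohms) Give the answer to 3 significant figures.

(39.5e3) / (2.98e3) = 13.255 Ω

13.3 ohms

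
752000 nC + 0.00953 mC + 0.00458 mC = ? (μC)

In μC:
  752000 nC = 752000e-3 μC = 752
  0.00953 mC = 0.00953e3 μC = 9.53
  0.00458 mC = 0.00458e3 μC = 4.58
Sum: 752 + 9.53 + 4.58 = 766.11

766.11 μC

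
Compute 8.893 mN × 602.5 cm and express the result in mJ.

53.580325 mJ

8.893e-3 × 602.5e-2 = 5358.0325e-5 J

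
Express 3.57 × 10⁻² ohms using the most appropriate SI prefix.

35.7 milliohms

= 35.7 × 10⁻³ ohms; 10⁻³ is milli.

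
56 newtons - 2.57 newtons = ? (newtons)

In newtons:
  56 newtons → 56
  2.57 newtons → 2.57
Difference: 56 - 2.57 = 53.43

53.43 newtons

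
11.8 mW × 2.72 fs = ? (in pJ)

11.8e-3 × 2.72e-15 = 32.096e-18 J

0.000032096 pJ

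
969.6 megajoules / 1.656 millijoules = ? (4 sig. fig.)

(969.6 × 10^6) / (1.656 × 10^-3) = 585.51 × 10^9

585500000000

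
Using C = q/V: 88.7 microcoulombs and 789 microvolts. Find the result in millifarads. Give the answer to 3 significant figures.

112 millifarads

(88.7 × 10⁻⁶) / (789 × 10⁻⁶) = 0.11242 F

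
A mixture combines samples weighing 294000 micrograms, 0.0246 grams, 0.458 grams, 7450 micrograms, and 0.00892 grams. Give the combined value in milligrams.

In milligrams:
  294000 micrograms = 294000 × 10^-3 milligrams = 294
  0.0246 grams = 0.0246 × 10^3 milligrams = 24.6
  0.458 grams = 0.458 × 10^3 milligrams = 458
  7450 micrograms = 7450 × 10^-3 milligrams = 7.45
  0.00892 grams = 0.00892 × 10^3 milligrams = 8.92
Sum: 294 + 24.6 + 458 + 7.45 + 8.92 = 792.97

792.97 milligrams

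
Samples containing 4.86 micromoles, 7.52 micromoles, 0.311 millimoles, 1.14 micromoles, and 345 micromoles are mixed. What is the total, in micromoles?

In micromoles:
  4.86 micromoles → 4.86
  7.52 micromoles → 7.52
  0.311 millimoles = 0.311e3 micromoles = 311
  1.14 micromoles → 1.14
  345 micromoles → 345
Sum: 4.86 + 7.52 + 311 + 1.14 + 345 = 669.52

669.52 micromoles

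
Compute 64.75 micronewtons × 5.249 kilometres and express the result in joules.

64.75e-6 × 5.249e3 = 339.87275e-3 J

0.33987275 joules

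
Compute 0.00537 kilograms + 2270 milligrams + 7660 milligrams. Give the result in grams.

15.3 grams

In grams:
  0.00537 kilograms = 0.00537 × 10³ grams = 5.37
  2270 milligrams = 2270 × 10⁻³ grams = 2.27
  7660 milligrams = 7660 × 10⁻³ grams = 7.66
Sum: 5.37 + 2.27 + 7.66 = 15.3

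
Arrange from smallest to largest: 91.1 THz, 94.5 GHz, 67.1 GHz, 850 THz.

67.1 GHz < 94.5 GHz < 91.1 THz < 850 THz

91.1 THz = 91100000000000 Hz
94.5 GHz = 94500000000 Hz
67.1 GHz = 67100000000 Hz
850 THz = 850000000000000 Hz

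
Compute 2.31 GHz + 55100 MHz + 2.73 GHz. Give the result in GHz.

60.14 GHz

In GHz:
  2.31 GHz → 2.31
  55100 MHz = 55100e-3 GHz = 55.1
  2.73 GHz → 2.73
Sum: 2.31 + 55.1 + 2.73 = 60.14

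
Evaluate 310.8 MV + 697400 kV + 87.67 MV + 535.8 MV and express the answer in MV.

1631.67 MV

In MV:
  310.8 MV → 310.8
  697400 kV = 697400e-3 MV = 697.4
  87.67 MV → 87.67
  535.8 MV → 535.8
Sum: 310.8 + 697.4 + 87.67 + 535.8 = 1631.67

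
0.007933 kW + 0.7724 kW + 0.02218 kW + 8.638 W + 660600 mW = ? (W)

1471.751 W

In W:
  0.007933 kW = 0.007933 × 10³ W = 7.933
  0.7724 kW = 0.7724 × 10³ W = 772.4
  0.02218 kW = 0.02218 × 10³ W = 22.18
  8.638 W → 8.638
  660600 mW = 660600 × 10⁻³ W = 660.6
Sum: 7.933 + 772.4 + 22.18 + 8.638 + 660.6 = 1471.751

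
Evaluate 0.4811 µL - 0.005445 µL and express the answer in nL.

475.655 nL

In nL:
  0.4811 µL = 0.4811 × 10³ nL = 481.1
  0.005445 µL = 0.005445 × 10³ nL = 5.445
Difference: 481.1 - 5.445 = 475.655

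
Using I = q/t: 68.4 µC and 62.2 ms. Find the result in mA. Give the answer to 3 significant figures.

1.10 mA

(68.4 × 10^-6) / (62.2 × 10^-3) = 1.0997 × 10^-3 A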